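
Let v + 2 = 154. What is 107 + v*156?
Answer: 23819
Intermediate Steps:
v = 152 (v = -2 + 154 = 152)
107 + v*156 = 107 + 152*156 = 107 + 23712 = 23819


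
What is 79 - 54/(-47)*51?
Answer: 6467/47 ≈ 137.60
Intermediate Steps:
79 - 54/(-47)*51 = 79 - 54*(-1/47)*51 = 79 + (54/47)*51 = 79 + 2754/47 = 6467/47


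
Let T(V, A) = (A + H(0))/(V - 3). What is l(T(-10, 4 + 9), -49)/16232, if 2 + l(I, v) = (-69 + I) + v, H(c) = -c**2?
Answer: -121/16232 ≈ -0.0074544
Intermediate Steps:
T(V, A) = A/(-3 + V) (T(V, A) = (A - 1*0**2)/(V - 3) = (A - 1*0)/(-3 + V) = (A + 0)/(-3 + V) = A/(-3 + V))
l(I, v) = -71 + I + v (l(I, v) = -2 + ((-69 + I) + v) = -2 + (-69 + I + v) = -71 + I + v)
l(T(-10, 4 + 9), -49)/16232 = (-71 + (4 + 9)/(-3 - 10) - 49)/16232 = (-71 + 13/(-13) - 49)*(1/16232) = (-71 + 13*(-1/13) - 49)*(1/16232) = (-71 - 1 - 49)*(1/16232) = -121*1/16232 = -121/16232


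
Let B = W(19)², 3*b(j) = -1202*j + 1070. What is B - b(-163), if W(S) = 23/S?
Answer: -71113969/1083 ≈ -65664.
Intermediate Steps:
b(j) = 1070/3 - 1202*j/3 (b(j) = (-1202*j + 1070)/3 = (1070 - 1202*j)/3 = 1070/3 - 1202*j/3)
B = 529/361 (B = (23/19)² = 529/361 ≈ 1.4654)
B - b(-163) = 529/361 - (1070/3 - 1202/3*(-163)) = 529/361 - (1070/3 + 195926/3) = 529/361 - 1*196996/3 = 529/361 - 196996/3 = -71113969/1083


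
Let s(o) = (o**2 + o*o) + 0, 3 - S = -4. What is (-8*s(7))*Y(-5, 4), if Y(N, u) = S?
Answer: -5488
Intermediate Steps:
S = 7 (S = 3 - 1*(-4) = 3 + 4 = 7)
Y(N, u) = 7
s(o) = 2*o**2 (s(o) = (o**2 + o**2) + 0 = 2*o**2 + 0 = 2*o**2)
(-8*s(7))*Y(-5, 4) = -16*7**2*7 = -16*49*7 = -8*98*7 = -784*7 = -5488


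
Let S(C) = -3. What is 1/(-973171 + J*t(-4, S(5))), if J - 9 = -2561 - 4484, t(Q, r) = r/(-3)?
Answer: -1/980207 ≈ -1.0202e-6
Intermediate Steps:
t(Q, r) = -r/3 (t(Q, r) = r*(-⅓) = -r/3)
J = -7036 (J = 9 + (-2561 - 4484) = 9 - 7045 = -7036)
1/(-973171 + J*t(-4, S(5))) = 1/(-973171 - (-7036)*(-3)/3) = 1/(-973171 - 7036*1) = 1/(-973171 - 7036) = 1/(-980207) = -1/980207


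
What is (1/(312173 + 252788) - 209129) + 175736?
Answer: -18865742672/564961 ≈ -33393.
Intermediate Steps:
(1/(312173 + 252788) - 209129) + 175736 = (1/564961 - 209129) + 175736 = -118149728968/564961 + 175736 = -18865742672/564961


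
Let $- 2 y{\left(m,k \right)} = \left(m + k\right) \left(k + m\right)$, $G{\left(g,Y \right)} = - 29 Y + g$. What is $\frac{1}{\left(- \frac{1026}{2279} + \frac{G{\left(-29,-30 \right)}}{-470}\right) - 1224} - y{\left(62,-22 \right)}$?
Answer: $\frac{1050768512070}{1313461979} \approx 800.0$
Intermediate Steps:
$G{\left(g,Y \right)} = g - 29 Y$
$y{\left(m,k \right)} = - \frac{\left(k + m\right)^{2}}{2}$ ($y{\left(m,k \right)} = - \frac{\left(m + k\right) \left(k + m\right)}{2} = - \frac{\left(k + m\right) \left(k + m\right)}{2} = - \frac{\left(k + m\right)^{2}}{2}$)
$\frac{1}{\left(- \frac{1026}{2279} + \frac{G{\left(-29,-30 \right)}}{-470}\right) - 1224} - y{\left(62,-22 \right)} = \frac{1}{\left(- \frac{1026}{2279} + \frac{-29 - -870}{-470}\right) - 1224} - - \frac{\left(-22 + 62\right)^{2}}{2} = \frac{1}{\left(\left(-1026\right) \frac{1}{2279} + \left(-29 + 870\right) \left(- \frac{1}{470}\right)\right) - 1224} - - \frac{40^{2}}{2} = \frac{1}{\left(- \frac{1026}{2279} + 841 \left(- \frac{1}{470}\right)\right) - 1224} - \left(- \frac{1}{2}\right) 1600 = \frac{1}{\left(- \frac{1026}{2279} - \frac{841}{470}\right) - 1224} - -800 = \frac{1}{- \frac{2398859}{1071130} - 1224} + 800 = \frac{1}{- \frac{1313461979}{1071130}} + 800 = - \frac{1071130}{1313461979} + 800 = \frac{1050768512070}{1313461979}$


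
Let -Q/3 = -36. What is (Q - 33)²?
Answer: 5625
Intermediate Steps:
Q = 108 (Q = -3*(-36) = 108)
(Q - 33)² = (108 - 33)² = 75² = 5625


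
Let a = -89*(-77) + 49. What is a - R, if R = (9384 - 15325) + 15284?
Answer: -2441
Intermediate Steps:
a = 6902 (a = 6853 + 49 = 6902)
R = 9343 (R = -5941 + 15284 = 9343)
a - R = 6902 - 1*9343 = 6902 - 9343 = -2441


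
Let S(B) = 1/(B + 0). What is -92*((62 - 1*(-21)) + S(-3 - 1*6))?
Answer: -68632/9 ≈ -7625.8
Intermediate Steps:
S(B) = 1/B
-92*((62 - 1*(-21)) + S(-3 - 1*6)) = -92*((62 - 1*(-21)) + 1/(-3 - 1*6)) = -92*((62 + 21) + 1/(-3 - 6)) = -92*(83 + 1/(-9)) = -92*(83 - ⅑) = -92*746/9 = -68632/9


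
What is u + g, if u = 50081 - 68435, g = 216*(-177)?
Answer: -56586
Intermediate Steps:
g = -38232
u = -18354
u + g = -18354 - 38232 = -56586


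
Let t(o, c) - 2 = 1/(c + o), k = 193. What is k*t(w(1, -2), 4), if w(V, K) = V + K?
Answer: 1351/3 ≈ 450.33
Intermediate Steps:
w(V, K) = K + V
t(o, c) = 2 + 1/(c + o)
k*t(w(1, -2), 4) = 193*((1 + 2*4 + 2*(-2 + 1))/(4 + (-2 + 1))) = 193*((1 + 8 + 2*(-1))/(4 - 1)) = 193*((1 + 8 - 2)/3) = 193*((⅓)*7) = 193*(7/3) = 1351/3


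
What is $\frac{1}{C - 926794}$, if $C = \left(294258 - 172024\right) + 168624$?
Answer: $- \frac{1}{635936} \approx -1.5725 \cdot 10^{-6}$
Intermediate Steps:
$C = 290858$ ($C = 122234 + 168624 = 290858$)
$\frac{1}{C - 926794} = \frac{1}{290858 - 926794} = \frac{1}{-635936} = - \frac{1}{635936}$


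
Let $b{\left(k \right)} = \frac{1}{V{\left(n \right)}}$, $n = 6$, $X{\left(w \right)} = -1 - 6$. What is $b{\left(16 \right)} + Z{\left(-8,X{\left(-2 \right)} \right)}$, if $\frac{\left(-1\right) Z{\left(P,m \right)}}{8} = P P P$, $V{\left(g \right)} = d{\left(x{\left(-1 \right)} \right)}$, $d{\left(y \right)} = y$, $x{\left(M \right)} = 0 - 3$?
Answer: $\frac{12287}{3} \approx 4095.7$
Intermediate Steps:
$X{\left(w \right)} = -7$ ($X{\left(w \right)} = -1 - 6 = -7$)
$x{\left(M \right)} = -3$
$V{\left(g \right)} = -3$
$Z{\left(P,m \right)} = - 8 P^{3}$ ($Z{\left(P,m \right)} = - 8 P P P = - 8 P P^{2} = - 8 P^{3}$)
$b{\left(k \right)} = - \frac{1}{3}$ ($b{\left(k \right)} = \frac{1}{-3} = - \frac{1}{3}$)
$b{\left(16 \right)} + Z{\left(-8,X{\left(-2 \right)} \right)} = - \frac{1}{3} - 8 \left(-8\right)^{3} = - \frac{1}{3} - -4096 = - \frac{1}{3} + 4096 = \frac{12287}{3}$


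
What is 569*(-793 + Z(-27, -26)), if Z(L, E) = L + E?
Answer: -481374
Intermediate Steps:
Z(L, E) = E + L
569*(-793 + Z(-27, -26)) = 569*(-793 + (-26 - 27)) = 569*(-793 - 53) = 569*(-846) = -481374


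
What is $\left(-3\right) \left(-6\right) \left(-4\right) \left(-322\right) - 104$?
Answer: $23080$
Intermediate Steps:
$\left(-3\right) \left(-6\right) \left(-4\right) \left(-322\right) - 104 = 18 \left(-4\right) \left(-322\right) - 104 = \left(-72\right) \left(-322\right) - 104 = 23184 - 104 = 23080$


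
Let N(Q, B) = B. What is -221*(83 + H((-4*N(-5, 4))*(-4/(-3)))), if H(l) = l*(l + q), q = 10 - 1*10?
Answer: -1070303/9 ≈ -1.1892e+5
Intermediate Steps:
q = 0 (q = 10 - 10 = 0)
H(l) = l**2 (H(l) = l*(l + 0) = l*l = l**2)
-221*(83 + H((-4*N(-5, 4))*(-4/(-3)))) = -221*(83 + ((-4*4)*(-4/(-3)))**2) = -221*(83 + (-(-64)*(-1)/3)**2) = -221*(83 + (-16*4/3)**2) = -221*(83 + (-64/3)**2) = -221*(83 + 4096/9) = -221*4843/9 = -1070303/9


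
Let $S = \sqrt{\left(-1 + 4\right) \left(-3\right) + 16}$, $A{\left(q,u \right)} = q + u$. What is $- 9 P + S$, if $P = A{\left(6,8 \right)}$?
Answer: $-126 + \sqrt{7} \approx -123.35$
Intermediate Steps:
$P = 14$ ($P = 6 + 8 = 14$)
$S = \sqrt{7}$ ($S = \sqrt{3 \left(-3\right) + 16} = \sqrt{-9 + 16} = \sqrt{7} \approx 2.6458$)
$- 9 P + S = \left(-9\right) 14 + \sqrt{7} = -126 + \sqrt{7}$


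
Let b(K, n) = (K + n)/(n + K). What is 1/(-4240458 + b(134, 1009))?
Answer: -1/4240457 ≈ -2.3582e-7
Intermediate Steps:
b(K, n) = 1 (b(K, n) = (K + n)/(K + n) = 1)
1/(-4240458 + b(134, 1009)) = 1/(-4240458 + 1) = 1/(-4240457) = -1/4240457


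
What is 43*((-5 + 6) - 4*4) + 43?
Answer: -602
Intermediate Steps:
43*((-5 + 6) - 4*4) + 43 = 43*(1 - 16) + 43 = 43*(-15) + 43 = -645 + 43 = -602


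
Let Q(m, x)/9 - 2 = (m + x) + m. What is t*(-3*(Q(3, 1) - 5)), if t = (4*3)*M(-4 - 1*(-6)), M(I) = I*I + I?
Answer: -16416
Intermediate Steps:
M(I) = I + I² (M(I) = I² + I = I + I²)
Q(m, x) = 18 + 9*x + 18*m (Q(m, x) = 18 + 9*((m + x) + m) = 18 + 9*(x + 2*m) = 18 + (9*x + 18*m) = 18 + 9*x + 18*m)
t = 72 (t = (4*3)*((-4 - 1*(-6))*(1 + (-4 - 1*(-6)))) = 12*((-4 + 6)*(1 + (-4 + 6))) = 12*(2*(1 + 2)) = 12*(2*3) = 12*6 = 72)
t*(-3*(Q(3, 1) - 5)) = 72*(-3*((18 + 9*1 + 18*3) - 5)) = 72*(-3*((18 + 9 + 54) - 5)) = 72*(-3*(81 - 5)) = 72*(-3*76) = 72*(-228) = -16416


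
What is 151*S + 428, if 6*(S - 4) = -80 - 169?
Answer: -10469/2 ≈ -5234.5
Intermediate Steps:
S = -75/2 (S = 4 + (-80 - 169)/6 = 4 + (⅙)*(-249) = 4 - 83/2 = -75/2 ≈ -37.500)
151*S + 428 = 151*(-75/2) + 428 = -11325/2 + 428 = -10469/2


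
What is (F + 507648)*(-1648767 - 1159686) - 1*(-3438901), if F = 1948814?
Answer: -6898854634385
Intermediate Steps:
(F + 507648)*(-1648767 - 1159686) - 1*(-3438901) = (1948814 + 507648)*(-1648767 - 1159686) - 1*(-3438901) = 2456462*(-2808453) + 3438901 = -6898858073286 + 3438901 = -6898854634385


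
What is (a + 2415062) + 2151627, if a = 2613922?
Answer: 7180611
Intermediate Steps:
(a + 2415062) + 2151627 = (2613922 + 2415062) + 2151627 = 5028984 + 2151627 = 7180611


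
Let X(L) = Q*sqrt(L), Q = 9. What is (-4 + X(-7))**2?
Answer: (4 - 9*I*sqrt(7))**2 ≈ -551.0 - 190.49*I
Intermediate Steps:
X(L) = 9*sqrt(L)
(-4 + X(-7))**2 = (-4 + 9*sqrt(-7))**2 = (-4 + 9*(I*sqrt(7)))**2 = (-4 + 9*I*sqrt(7))**2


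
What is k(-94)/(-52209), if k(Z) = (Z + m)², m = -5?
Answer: -1089/5801 ≈ -0.18773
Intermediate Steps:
k(Z) = (-5 + Z)² (k(Z) = (Z - 5)² = (-5 + Z)²)
k(-94)/(-52209) = (-5 - 94)²/(-52209) = (-99)²*(-1/52209) = 9801*(-1/52209) = -1089/5801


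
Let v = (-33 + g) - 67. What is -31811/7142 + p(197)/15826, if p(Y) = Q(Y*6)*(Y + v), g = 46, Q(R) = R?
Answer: 351871403/56514646 ≈ 6.2262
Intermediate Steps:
v = -54 (v = (-33 + 46) - 67 = 13 - 67 = -54)
p(Y) = 6*Y*(-54 + Y) (p(Y) = (Y*6)*(Y - 54) = (6*Y)*(-54 + Y) = 6*Y*(-54 + Y))
-31811/7142 + p(197)/15826 = -31811/7142 + (6*197*(-54 + 197))/15826 = -31811*1/7142 + (6*197*143)*(1/15826) = -31811/7142 + 169026*(1/15826) = -31811/7142 + 84513/7913 = 351871403/56514646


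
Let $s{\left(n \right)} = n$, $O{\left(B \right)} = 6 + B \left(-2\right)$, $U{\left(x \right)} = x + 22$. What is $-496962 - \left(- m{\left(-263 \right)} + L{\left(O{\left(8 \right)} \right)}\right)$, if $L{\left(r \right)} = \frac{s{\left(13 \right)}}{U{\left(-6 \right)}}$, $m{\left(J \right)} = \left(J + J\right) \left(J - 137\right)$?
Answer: $- \frac{4585005}{16} \approx -2.8656 \cdot 10^{5}$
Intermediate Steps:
$U{\left(x \right)} = 22 + x$
$O{\left(B \right)} = 6 - 2 B$
$m{\left(J \right)} = 2 J \left(-137 + J\right)$
$L{\left(r \right)} = \frac{13}{16}$ ($L{\left(r \right)} = \frac{13}{22 - 6} = \frac{13}{16}$)
$-496962 - \left(- m{\left(-263 \right)} + L{\left(O{\left(8 \right)} \right)}\right) = -496962 - \left(\frac{13}{16} + 526 \left(-137 - 263\right)\right) = -496962 - \left(\frac{13}{16} + 526 \left(-400\right)\right) = -496962 + \left(210400 - \frac{13}{16}\right) = -496962 + \frac{3366387}{16} = - \frac{4585005}{16}$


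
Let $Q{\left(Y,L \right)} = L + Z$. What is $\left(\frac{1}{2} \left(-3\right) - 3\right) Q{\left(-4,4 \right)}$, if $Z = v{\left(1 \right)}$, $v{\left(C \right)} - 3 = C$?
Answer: $-36$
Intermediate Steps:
$v{\left(C \right)} = 3 + C$
$Z = 4$ ($Z = 3 + 1 = 4$)
$Q{\left(Y,L \right)} = 4 + L$ ($Q{\left(Y,L \right)} = L + 4 = 4 + L$)
$\left(\frac{1}{2} \left(-3\right) - 3\right) Q{\left(-4,4 \right)} = \left(\frac{1}{2} \left(-3\right) - 3\right) \left(4 + 4\right) = \left(\frac{1}{2} \left(-3\right) - 3\right) 8 = \left(- \frac{3}{2} - 3\right) 8 = \left(- \frac{9}{2}\right) 8 = -36$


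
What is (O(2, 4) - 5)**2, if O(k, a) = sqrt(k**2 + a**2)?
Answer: 45 - 20*sqrt(5) ≈ 0.27864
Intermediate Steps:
O(k, a) = sqrt(a**2 + k**2)
(O(2, 4) - 5)**2 = (sqrt(4**2 + 2**2) - 5)**2 = (sqrt(16 + 4) - 5)**2 = (sqrt(20) - 5)**2 = (2*sqrt(5) - 5)**2 = (-5 + 2*sqrt(5))**2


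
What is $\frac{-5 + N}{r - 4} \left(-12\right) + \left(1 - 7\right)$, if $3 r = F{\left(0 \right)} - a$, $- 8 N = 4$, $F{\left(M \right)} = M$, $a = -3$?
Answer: $-28$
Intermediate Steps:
$N = - \frac{1}{2}$ ($N = \left(- \frac{1}{8}\right) 4 = - \frac{1}{2} \approx -0.5$)
$r = 1$ ($r = \frac{0 - -3}{3} = \frac{0 + 3}{3} = \frac{1}{3} \cdot 3 = 1$)
$\frac{-5 + N}{r - 4} \left(-12\right) + \left(1 - 7\right) = \frac{-5 - \frac{1}{2}}{1 - 4} \left(-12\right) + \left(1 - 7\right) = - \frac{11}{2 \left(-3\right)} \left(-12\right) + \left(1 - 7\right) = \left(- \frac{11}{2}\right) \left(- \frac{1}{3}\right) \left(-12\right) - 6 = \frac{11}{6} \left(-12\right) - 6 = -22 - 6 = -28$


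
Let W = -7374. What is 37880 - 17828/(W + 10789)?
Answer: 129342372/3415 ≈ 37875.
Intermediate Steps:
37880 - 17828/(W + 10789) = 37880 - 17828/(-7374 + 10789) = 37880 - 17828/3415 = 129342372/3415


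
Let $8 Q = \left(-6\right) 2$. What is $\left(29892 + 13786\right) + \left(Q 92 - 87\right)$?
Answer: $43453$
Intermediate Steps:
$Q = - \frac{3}{2}$ ($Q = \frac{\left(-6\right) 2}{8} = \frac{1}{8} \left(-12\right) = - \frac{3}{2} \approx -1.5$)
$\left(29892 + 13786\right) + \left(Q 92 - 87\right) = \left(29892 + 13786\right) - 225 = 43678 - 225 = 43453$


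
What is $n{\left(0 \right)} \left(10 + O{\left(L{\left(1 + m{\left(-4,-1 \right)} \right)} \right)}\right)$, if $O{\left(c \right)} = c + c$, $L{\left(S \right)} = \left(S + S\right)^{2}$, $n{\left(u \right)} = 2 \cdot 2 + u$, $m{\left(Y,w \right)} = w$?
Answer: $40$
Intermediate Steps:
$n{\left(u \right)} = 4 + u$
$L{\left(S \right)} = 4 S^{2}$ ($L{\left(S \right)} = \left(2 S\right)^{2} = 4 S^{2}$)
$O{\left(c \right)} = 2 c$
$n{\left(0 \right)} \left(10 + O{\left(L{\left(1 + m{\left(-4,-1 \right)} \right)} \right)}\right) = \left(4 + 0\right) \left(10 + 2 \cdot 4 \left(1 - 1\right)^{2}\right) = 4 \left(10 + 2 \cdot 4 \cdot 0^{2}\right) = 4 \left(10 + 2 \cdot 4 \cdot 0\right) = 4 \left(10 + 2 \cdot 0\right) = 4 \left(10 + 0\right) = 4 \cdot 10 = 40$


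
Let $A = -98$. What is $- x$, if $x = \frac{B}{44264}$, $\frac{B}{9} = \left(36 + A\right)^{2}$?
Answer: $- \frac{8649}{11066} \approx -0.78158$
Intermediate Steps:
$B = 34596$ ($B = 9 \left(36 - 98\right)^{2} = 9 \left(-62\right)^{2} = 9 \cdot 3844 = 34596$)
$x = \frac{8649}{11066}$ ($x = \frac{34596}{44264} = 34596 \cdot \frac{1}{44264} = \frac{8649}{11066} \approx 0.78158$)
$- x = \left(-1\right) \frac{8649}{11066} = - \frac{8649}{11066}$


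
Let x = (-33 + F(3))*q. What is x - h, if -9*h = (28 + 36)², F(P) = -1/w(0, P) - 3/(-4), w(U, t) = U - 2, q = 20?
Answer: -1619/9 ≈ -179.89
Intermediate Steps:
w(U, t) = -2 + U
F(P) = 5/4 (F(P) = -1/(-2 + 0) - 3/(-4) = -1/(-2) - 3*(-¼) = -1*(-½) + ¾ = ½ + ¾ = 5/4)
x = -635 (x = (-33 + 5/4)*20 = -127/4*20 = -635)
h = -4096/9 (h = -(28 + 36)²/9 = -⅑*64² = -⅑*4096 = -4096/9 ≈ -455.11)
x - h = -635 - 1*(-4096/9) = -635 + 4096/9 = -1619/9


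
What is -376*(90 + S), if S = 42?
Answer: -49632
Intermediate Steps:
-376*(90 + S) = -376*(90 + 42) = -376*132 = -49632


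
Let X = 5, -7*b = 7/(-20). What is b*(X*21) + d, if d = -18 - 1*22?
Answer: -139/4 ≈ -34.750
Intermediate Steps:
b = 1/20 (b = -1/(-20) = -(-1)/20 = -1/7*(-7/20) = 1/20 ≈ 0.050000)
d = -40 (d = -18 - 22 = -40)
b*(X*21) + d = (5*21)/20 - 40 = (1/20)*105 - 40 = 21/4 - 40 = -139/4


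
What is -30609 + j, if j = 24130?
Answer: -6479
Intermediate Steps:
-30609 + j = -30609 + 24130 = -6479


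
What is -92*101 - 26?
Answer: -9318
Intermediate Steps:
-92*101 - 26 = -9292 - 26 = -9318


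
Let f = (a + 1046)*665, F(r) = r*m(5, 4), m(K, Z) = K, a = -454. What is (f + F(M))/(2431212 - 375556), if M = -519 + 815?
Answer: 49395/256957 ≈ 0.19223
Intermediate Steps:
M = 296
F(r) = 5*r (F(r) = r*5 = 5*r)
f = 393680 (f = (-454 + 1046)*665 = 592*665 = 393680)
(f + F(M))/(2431212 - 375556) = (393680 + 5*296)/(2431212 - 375556) = (393680 + 1480)/2055656 = 395160*(1/2055656) = 49395/256957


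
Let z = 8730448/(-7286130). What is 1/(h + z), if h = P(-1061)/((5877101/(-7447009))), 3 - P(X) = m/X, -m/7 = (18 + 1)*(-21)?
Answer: -22716711272793465/189348317485385024 ≈ -0.11997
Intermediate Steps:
m = 2793 (m = -7*(18 + 1)*(-21) = -133*(-21) = -7*(-399) = 2793)
P(X) = 3 - 2793/X
h = -44503325784/6235604161 (h = (3 - 2793/(-1061))/((5877101/(-7447009))) = (3 - 2793*(-1/1061))/((5877101*(-1/7447009))) = (3 + 2793/1061)/(-5877101/7447009) = (5976/1061)*(-7447009/5877101) = -44503325784/6235604161 ≈ -7.1370)
z = -4365224/3643065 (z = 8730448*(-1/7286130) = -4365224/3643065 ≈ -1.1982)
1/(h + z) = 1/(-44503325784/6235604161 - 4365224/3643065) = 1/(-189348317485385024/22716711272793465) = -22716711272793465/189348317485385024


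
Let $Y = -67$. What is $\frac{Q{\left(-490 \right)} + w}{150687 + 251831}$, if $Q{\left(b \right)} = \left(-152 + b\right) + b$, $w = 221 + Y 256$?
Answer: $- \frac{18063}{402518} \approx -0.044875$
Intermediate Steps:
$w = -16931$ ($w = 221 - 17152 = -16931$)
$Q{\left(b \right)} = -152 + 2 b$
$\frac{Q{\left(-490 \right)} + w}{150687 + 251831} = \frac{\left(-152 + 2 \left(-490\right)\right) - 16931}{150687 + 251831} = \frac{\left(-152 - 980\right) - 16931}{402518} = \left(-1132 - 16931\right) \frac{1}{402518} = \left(-18063\right) \frac{1}{402518} = - \frac{18063}{402518}$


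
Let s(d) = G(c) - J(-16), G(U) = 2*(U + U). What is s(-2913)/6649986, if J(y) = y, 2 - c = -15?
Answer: 2/158333 ≈ 1.2632e-5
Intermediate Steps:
c = 17 (c = 2 - 1*(-15) = 2 + 15 = 17)
G(U) = 4*U (G(U) = 2*(2*U) = 4*U)
s(d) = 84 (s(d) = 4*17 - 1*(-16) = 68 + 16 = 84)
s(-2913)/6649986 = 84/6649986 = 84*(1/6649986) = 2/158333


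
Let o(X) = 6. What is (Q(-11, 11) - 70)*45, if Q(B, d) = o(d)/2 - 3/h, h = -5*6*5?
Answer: -30141/10 ≈ -3014.1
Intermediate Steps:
h = -150 (h = -30*5 = -150)
Q(B, d) = 151/50 (Q(B, d) = 6/2 - 3/(-150) = 6*(1/2) - 3*(-1/150) = 3 + 1/50 = 151/50)
(Q(-11, 11) - 70)*45 = (151/50 - 70)*45 = -3349/50*45 = -30141/10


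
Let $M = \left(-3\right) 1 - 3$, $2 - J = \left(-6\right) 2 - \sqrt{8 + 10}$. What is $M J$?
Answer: $-84 - 18 \sqrt{2} \approx -109.46$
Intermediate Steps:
$J = 14 + 3 \sqrt{2}$ ($J = 2 - \left(\left(-6\right) 2 - \sqrt{8 + 10}\right) = 2 - \left(-12 - \sqrt{18}\right) = 2 - \left(-12 - 3 \sqrt{2}\right) = 2 + \left(12 + 3 \sqrt{2}\right) = 14 + 3 \sqrt{2} \approx 18.243$)
$M = -6$ ($M = -3 - 3 = -6$)
$M J = - 6 \left(14 + 3 \sqrt{2}\right) = -84 - 18 \sqrt{2}$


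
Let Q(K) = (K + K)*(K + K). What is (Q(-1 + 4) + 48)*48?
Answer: 4032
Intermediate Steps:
Q(K) = 4*K**2 (Q(K) = (2*K)*(2*K) = 4*K**2)
(Q(-1 + 4) + 48)*48 = (4*(-1 + 4)**2 + 48)*48 = (4*3**2 + 48)*48 = (4*9 + 48)*48 = (36 + 48)*48 = 84*48 = 4032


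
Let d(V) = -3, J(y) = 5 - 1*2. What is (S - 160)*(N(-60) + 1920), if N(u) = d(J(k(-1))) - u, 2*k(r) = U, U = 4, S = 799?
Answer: 1263303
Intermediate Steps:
k(r) = 2 (k(r) = (½)*4 = 2)
J(y) = 3 (J(y) = 5 - 2 = 3)
N(u) = -3 - u
(S - 160)*(N(-60) + 1920) = (799 - 160)*((-3 - 1*(-60)) + 1920) = 639*((-3 + 60) + 1920) = 639*(57 + 1920) = 639*1977 = 1263303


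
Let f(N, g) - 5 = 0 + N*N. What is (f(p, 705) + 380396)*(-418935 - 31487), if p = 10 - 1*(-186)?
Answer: -188644390774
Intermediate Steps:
p = 196 (p = 10 + 186 = 196)
f(N, g) = 5 + N² (f(N, g) = 5 + (0 + N*N) = 5 + (0 + N²) = 5 + N²)
(f(p, 705) + 380396)*(-418935 - 31487) = ((5 + 196²) + 380396)*(-418935 - 31487) = ((5 + 38416) + 380396)*(-450422) = (38421 + 380396)*(-450422) = 418817*(-450422) = -188644390774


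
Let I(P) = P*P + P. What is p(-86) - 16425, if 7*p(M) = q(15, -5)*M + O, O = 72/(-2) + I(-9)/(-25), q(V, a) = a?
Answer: -2864597/175 ≈ -16369.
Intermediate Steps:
I(P) = P + P² (I(P) = P² + P = P + P²)
O = -972/25 (O = 72/(-2) - 9*(1 - 9)/(-25) = 72*(-½) - 9*(-8)*(-1/25) = -36 + 72*(-1/25) = -36 - 72/25 = -972/25 ≈ -38.880)
p(M) = -972/175 - 5*M/7 (p(M) = (-5*M - 972/25)/7 = (-972/25 - 5*M)/7 = -972/175 - 5*M/7)
p(-86) - 16425 = (-972/175 - 5/7*(-86)) - 16425 = (-972/175 + 430/7) - 16425 = 9778/175 - 16425 = -2864597/175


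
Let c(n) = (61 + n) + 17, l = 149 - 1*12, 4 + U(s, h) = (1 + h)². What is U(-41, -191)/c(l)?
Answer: 36096/215 ≈ 167.89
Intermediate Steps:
U(s, h) = -4 + (1 + h)²
l = 137 (l = 149 - 12 = 137)
c(n) = 78 + n
U(-41, -191)/c(l) = (-4 + (1 - 191)²)/(78 + 137) = (-4 + (-190)²)/215 = (-4 + 36100)*(1/215) = 36096*(1/215) = 36096/215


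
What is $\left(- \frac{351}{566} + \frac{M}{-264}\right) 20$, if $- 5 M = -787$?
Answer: $- \frac{454381}{18678} \approx -24.327$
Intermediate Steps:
$M = \frac{787}{5}$ ($M = \left(- \frac{1}{5}\right) \left(-787\right) = \frac{787}{5} \approx 157.4$)
$\left(- \frac{351}{566} + \frac{M}{-264}\right) 20 = \left(- \frac{351}{566} + \frac{787}{5 \left(-264\right)}\right) 20 = \left(\left(-351\right) \frac{1}{566} + \frac{787}{5} \left(- \frac{1}{264}\right)\right) 20 = \left(- \frac{351}{566} - \frac{787}{1320}\right) 20 = \left(- \frac{454381}{373560}\right) 20 = - \frac{454381}{18678}$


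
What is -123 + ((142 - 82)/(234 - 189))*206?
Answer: 455/3 ≈ 151.67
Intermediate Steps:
-123 + ((142 - 82)/(234 - 189))*206 = -123 + (60/45)*206 = -123 + (60*(1/45))*206 = -123 + (4/3)*206 = -123 + 824/3 = 455/3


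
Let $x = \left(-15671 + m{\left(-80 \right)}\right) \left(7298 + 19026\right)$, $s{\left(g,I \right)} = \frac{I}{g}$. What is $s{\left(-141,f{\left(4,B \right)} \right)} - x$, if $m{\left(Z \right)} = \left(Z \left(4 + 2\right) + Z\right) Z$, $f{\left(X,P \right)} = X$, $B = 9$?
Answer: $- \frac{108117643240}{141} \approx -7.6679 \cdot 10^{8}$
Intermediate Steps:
$m{\left(Z \right)} = 7 Z^{2}$ ($m{\left(Z \right)} = \left(Z 6 + Z\right) Z = \left(6 Z + Z\right) Z = 7 Z Z = 7 Z^{2}$)
$x = 766791796$ ($x = \left(-15671 + 7 \left(-80\right)^{2}\right) \left(7298 + 19026\right) = \left(-15671 + 7 \cdot 6400\right) 26324 = \left(-15671 + 44800\right) 26324 = 29129 \cdot 26324 = 766791796$)
$s{\left(-141,f{\left(4,B \right)} \right)} - x = \frac{4}{-141} - 766791796 = 4 \left(- \frac{1}{141}\right) - 766791796 = - \frac{4}{141} - 766791796 = - \frac{108117643240}{141}$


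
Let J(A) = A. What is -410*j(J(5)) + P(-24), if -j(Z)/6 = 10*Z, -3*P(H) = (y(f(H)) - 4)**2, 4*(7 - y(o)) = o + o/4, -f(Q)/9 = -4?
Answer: 1967637/16 ≈ 1.2298e+5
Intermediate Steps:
f(Q) = 36 (f(Q) = -9*(-4) = 36)
y(o) = 7 - 5*o/16 (y(o) = 7 - (o + o/4)/4 = 7 - 5*o/16)
P(H) = -363/16 (P(H) = -((7 - 5/16*36) - 4)**2/3 = -((7 - 45/4) - 4)**2/3 = -(-17/4 - 4)**2/3 = -(-33/4)**2/3 = -1/3*1089/16 = -363/16)
j(Z) = -60*Z
-410*j(J(5)) + P(-24) = -(-24600)*5 - 363/16 = -410*(-300) - 363/16 = 123000 - 363/16 = 1967637/16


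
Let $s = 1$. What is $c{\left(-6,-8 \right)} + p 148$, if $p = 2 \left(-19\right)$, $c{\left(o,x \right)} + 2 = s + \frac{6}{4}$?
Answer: $- \frac{11247}{2} \approx -5623.5$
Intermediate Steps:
$c{\left(o,x \right)} = \frac{1}{2}$ ($c{\left(o,x \right)} = -2 + \left(1 + \frac{6}{4}\right) = -2 + \left(1 + 6 \cdot \frac{1}{4}\right) = -2 + \left(1 + \frac{3}{2}\right) = -2 + \frac{5}{2} = \frac{1}{2}$)
$p = -38$
$c{\left(-6,-8 \right)} + p 148 = \frac{1}{2} - 5624 = - \frac{11247}{2}$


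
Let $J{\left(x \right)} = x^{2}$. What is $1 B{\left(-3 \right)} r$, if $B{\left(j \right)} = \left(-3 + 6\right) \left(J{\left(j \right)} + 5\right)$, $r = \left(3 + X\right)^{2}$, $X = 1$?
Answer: $672$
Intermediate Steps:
$r = 16$ ($r = \left(3 + 1\right)^{2} = 4^{2} = 16$)
$B{\left(j \right)} = 15 + 3 j^{2}$ ($B{\left(j \right)} = \left(-3 + 6\right) \left(j^{2} + 5\right) = 3 \left(5 + j^{2}\right) = 15 + 3 j^{2}$)
$1 B{\left(-3 \right)} r = 1 \left(15 + 3 \left(-3\right)^{2}\right) 16 = 1 \left(15 + 3 \cdot 9\right) 16 = 1 \left(15 + 27\right) 16 = 1 \cdot 42 \cdot 16 = 42 \cdot 16 = 672$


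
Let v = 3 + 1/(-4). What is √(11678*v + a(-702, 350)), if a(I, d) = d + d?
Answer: √131258/2 ≈ 181.15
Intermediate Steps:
a(I, d) = 2*d
v = 11/4 (v = 3 - ¼ = 11/4 ≈ 2.7500)
√(11678*v + a(-702, 350)) = √(11678*(11/4) + 2*350) = √(64229/2 + 700) = √(65629/2) = √131258/2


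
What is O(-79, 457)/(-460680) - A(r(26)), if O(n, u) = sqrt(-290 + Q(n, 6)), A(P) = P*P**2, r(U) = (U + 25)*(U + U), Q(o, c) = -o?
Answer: -18651791808 - I*sqrt(211)/460680 ≈ -1.8652e+10 - 3.1531e-5*I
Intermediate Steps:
r(U) = 2*U*(25 + U) (r(U) = (25 + U)*(2*U) = 2*U*(25 + U))
A(P) = P**3
O(n, u) = sqrt(-290 - n)
O(-79, 457)/(-460680) - A(r(26)) = sqrt(-290 - 1*(-79))/(-460680) - (2*26*(25 + 26))**3 = sqrt(-290 + 79)*(-1/460680) - (2*26*51)**3 = sqrt(-211)*(-1/460680) - 1*2652**3 = (I*sqrt(211))*(-1/460680) - 1*18651791808 = -I*sqrt(211)/460680 - 18651791808 = -18651791808 - I*sqrt(211)/460680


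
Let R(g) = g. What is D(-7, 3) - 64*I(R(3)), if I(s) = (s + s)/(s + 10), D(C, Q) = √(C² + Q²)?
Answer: -384/13 + √58 ≈ -21.923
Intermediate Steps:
I(s) = 2*s/(10 + s) (I(s) = (2*s)/(10 + s) = 2*s/(10 + s))
D(-7, 3) - 64*I(R(3)) = √((-7)² + 3²) - 128*3/(10 + 3) = √(49 + 9) - 128*3/13 = √58 - 128*3/13 = √58 - 64*6/13 = √58 - 384/13 = -384/13 + √58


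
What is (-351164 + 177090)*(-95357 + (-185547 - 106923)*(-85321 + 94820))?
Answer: 483624204161638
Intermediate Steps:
(-351164 + 177090)*(-95357 + (-185547 - 106923)*(-85321 + 94820)) = -174074*(-95357 - 292470*9499) = -174074*(-95357 - 2778172530) = -174074*(-2778267887) = 483624204161638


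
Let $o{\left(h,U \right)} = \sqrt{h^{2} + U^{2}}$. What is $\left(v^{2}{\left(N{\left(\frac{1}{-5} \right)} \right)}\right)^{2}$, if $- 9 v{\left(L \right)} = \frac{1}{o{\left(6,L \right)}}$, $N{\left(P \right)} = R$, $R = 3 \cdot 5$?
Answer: $\frac{1}{446941881} \approx 2.2374 \cdot 10^{-9}$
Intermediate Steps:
$R = 15$
$N{\left(P \right)} = 15$
$o{\left(h,U \right)} = \sqrt{U^{2} + h^{2}}$
$v{\left(L \right)} = - \frac{1}{9 \sqrt{36 + L^{2}}}$ ($v{\left(L \right)} = - \frac{1}{9 \sqrt{L^{2} + 6^{2}}} = - \frac{1}{9 \sqrt{L^{2} + 36}} = - \frac{1}{9 \sqrt{36 + L^{2}}}$)
$\left(v^{2}{\left(N{\left(\frac{1}{-5} \right)} \right)}\right)^{2} = \left(\left(- \frac{1}{9 \sqrt{36 + 15^{2}}}\right)^{2}\right)^{2} = \left(\left(- \frac{1}{9 \sqrt{36 + 225}}\right)^{2}\right)^{2} = \left(\left(- \frac{1}{9 \cdot 3 \sqrt{29}}\right)^{2}\right)^{2} = \left(\left(- \frac{\frac{1}{87} \sqrt{29}}{9}\right)^{2}\right)^{2} = \left(\left(- \frac{\sqrt{29}}{783}\right)^{2}\right)^{2} = \left(\frac{1}{21141}\right)^{2} = \frac{1}{446941881}$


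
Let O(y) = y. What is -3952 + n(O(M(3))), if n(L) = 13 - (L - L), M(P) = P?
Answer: -3939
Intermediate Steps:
n(L) = 13 (n(L) = 13 - 1*0 = 13 + 0 = 13)
-3952 + n(O(M(3))) = -3952 + 13 = -3939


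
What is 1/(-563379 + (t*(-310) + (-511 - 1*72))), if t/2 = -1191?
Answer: 1/174458 ≈ 5.7320e-6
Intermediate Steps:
t = -2382 (t = 2*(-1191) = -2382)
1/(-563379 + (t*(-310) + (-511 - 1*72))) = 1/(-563379 + (-2382*(-310) + (-511 - 1*72))) = 1/(-563379 + (738420 + (-511 - 72))) = 1/(-563379 + (738420 - 583)) = 1/(-563379 + 737837) = 1/174458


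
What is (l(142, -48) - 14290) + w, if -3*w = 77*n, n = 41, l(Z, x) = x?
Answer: -46171/3 ≈ -15390.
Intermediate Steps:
w = -3157/3 (w = -77*41/3 = -1/3*3157 = -3157/3 ≈ -1052.3)
(l(142, -48) - 14290) + w = (-48 - 14290) - 3157/3 = -14338 - 3157/3 = -46171/3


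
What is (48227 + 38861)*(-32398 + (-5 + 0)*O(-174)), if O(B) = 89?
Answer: -2860231184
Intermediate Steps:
(48227 + 38861)*(-32398 + (-5 + 0)*O(-174)) = (48227 + 38861)*(-32398 + (-5 + 0)*89) = 87088*(-32398 - 5*89) = 87088*(-32398 - 445) = 87088*(-32843) = -2860231184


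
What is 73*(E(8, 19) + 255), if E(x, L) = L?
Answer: 20002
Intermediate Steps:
73*(E(8, 19) + 255) = 73*(19 + 255) = 73*274 = 20002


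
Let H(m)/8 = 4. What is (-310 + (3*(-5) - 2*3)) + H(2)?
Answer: -299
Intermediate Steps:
H(m) = 32 (H(m) = 8*4 = 32)
(-310 + (3*(-5) - 2*3)) + H(2) = (-310 + (3*(-5) - 2*3)) + 32 = (-310 + (-15 - 6)) + 32 = (-310 - 21) + 32 = -331 + 32 = -299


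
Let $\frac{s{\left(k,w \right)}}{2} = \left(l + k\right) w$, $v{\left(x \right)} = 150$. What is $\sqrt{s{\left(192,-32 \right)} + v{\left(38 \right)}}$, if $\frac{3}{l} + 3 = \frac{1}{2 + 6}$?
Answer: $\frac{i \sqrt{6385674}}{23} \approx 109.87 i$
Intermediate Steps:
$l = - \frac{24}{23}$ ($l = \frac{3}{-3 + \frac{1}{2 + 6}} = \frac{3}{-3 + \frac{1}{8}} = \frac{3}{- \frac{23}{8}} = 3 \left(- \frac{8}{23}\right) = - \frac{24}{23} \approx -1.0435$)
$s{\left(k,w \right)} = 2 w \left(- \frac{24}{23} + k\right)$ ($s{\left(k,w \right)} = 2 \left(- \frac{24}{23} + k\right) w = 2 w \left(- \frac{24}{23} + k\right)$)
$\sqrt{s{\left(192,-32 \right)} + v{\left(38 \right)}} = \sqrt{\frac{2}{23} \left(-32\right) \left(-24 + 23 \cdot 192\right) + 150} = \sqrt{\frac{2}{23} \left(-32\right) \left(-24 + 4416\right) + 150} = \sqrt{\frac{2}{23} \left(-32\right) 4392 + 150} = \sqrt{- \frac{281088}{23} + 150} = \sqrt{- \frac{277638}{23}} = \frac{i \sqrt{6385674}}{23}$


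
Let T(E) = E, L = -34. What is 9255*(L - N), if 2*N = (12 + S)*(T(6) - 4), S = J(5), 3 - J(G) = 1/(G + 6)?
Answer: -4979190/11 ≈ -4.5265e+5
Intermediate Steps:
J(G) = 3 - 1/(6 + G) (J(G) = 3 - 1/(G + 6) = 3 - 1/(6 + G))
S = 32/11 (S = (17 + 3*5)/(6 + 5) = (17 + 15)/11 = (1/11)*32 = 32/11 ≈ 2.9091)
N = 164/11 (N = ((12 + 32/11)*(6 - 4))/2 = ((164/11)*2)/2 = (1/2)*(328/11) = 164/11 ≈ 14.909)
9255*(L - N) = 9255*(-34 - 1*164/11) = 9255*(-34 - 164/11) = 9255*(-538/11) = -4979190/11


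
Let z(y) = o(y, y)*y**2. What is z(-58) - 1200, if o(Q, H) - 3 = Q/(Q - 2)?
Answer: 182158/15 ≈ 12144.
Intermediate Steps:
o(Q, H) = 3 + Q/(-2 + Q) (o(Q, H) = 3 + Q/(Q - 2) = 3 + Q/(-2 + Q))
z(y) = 2*y**2*(-3 + 2*y)/(-2 + y) (z(y) = (2*(-3 + 2*y)/(-2 + y))*y**2 = 2*y**2*(-3 + 2*y)/(-2 + y))
z(-58) - 1200 = (-58)**2*(-6 + 4*(-58))/(-2 - 58) - 1200 = 3364*(-6 - 232)/(-60) - 1200 = 3364*(-1/60)*(-238) - 1200 = 200158/15 - 1200 = 182158/15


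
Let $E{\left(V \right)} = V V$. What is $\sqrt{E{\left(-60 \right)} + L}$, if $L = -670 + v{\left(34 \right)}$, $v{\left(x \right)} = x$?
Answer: $2 \sqrt{741} \approx 54.443$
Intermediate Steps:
$E{\left(V \right)} = V^{2}$
$L = -636$ ($L = -670 + 34 = -636$)
$\sqrt{E{\left(-60 \right)} + L} = \sqrt{\left(-60\right)^{2} - 636} = \sqrt{3600 - 636} = \sqrt{2964} = 2 \sqrt{741}$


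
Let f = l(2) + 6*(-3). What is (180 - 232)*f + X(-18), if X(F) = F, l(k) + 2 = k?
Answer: 918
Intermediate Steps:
l(k) = -2 + k
f = -18 (f = (-2 + 2) + 6*(-3) = 0 - 18 = -18)
(180 - 232)*f + X(-18) = (180 - 232)*(-18) - 18 = -52*(-18) - 18 = 936 - 18 = 918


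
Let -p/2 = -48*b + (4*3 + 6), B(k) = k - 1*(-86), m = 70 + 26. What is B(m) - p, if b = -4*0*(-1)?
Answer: 218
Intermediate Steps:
m = 96
B(k) = 86 + k (B(k) = k + 86 = 86 + k)
b = 0 (b = 0*(-1) = 0)
p = -36 (p = -2*(-48*0 + (4*3 + 6)) = -2*(0 + (12 + 6)) = -2*(0 + 18) = -2*18 = -36)
B(m) - p = (86 + 96) - 1*(-36) = 182 + 36 = 218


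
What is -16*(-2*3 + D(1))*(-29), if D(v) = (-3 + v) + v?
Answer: -3248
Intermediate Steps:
D(v) = -3 + 2*v
-16*(-2*3 + D(1))*(-29) = -16*(-2*3 + (-3 + 2*1))*(-29) = -16*(-6 + (-3 + 2))*(-29) = -16*(-6 - 1)*(-29) = -16*(-7)*(-29) = 112*(-29) = -3248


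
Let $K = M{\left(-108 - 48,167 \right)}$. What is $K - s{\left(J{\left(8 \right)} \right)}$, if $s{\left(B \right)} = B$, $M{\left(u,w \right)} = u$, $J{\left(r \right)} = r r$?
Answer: $-220$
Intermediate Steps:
$J{\left(r \right)} = r^{2}$
$K = -156$ ($K = -108 - 48 = -156$)
$K - s{\left(J{\left(8 \right)} \right)} = -156 - 8^{2} = -156 - 64 = -220$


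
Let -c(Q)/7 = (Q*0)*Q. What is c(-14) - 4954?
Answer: -4954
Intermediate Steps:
c(Q) = 0 (c(Q) = -7*Q*0*Q = -0*Q = -7*0 = 0)
c(-14) - 4954 = 0 - 4954 = -4954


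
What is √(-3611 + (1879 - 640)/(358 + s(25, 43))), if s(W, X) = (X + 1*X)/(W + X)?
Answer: 7*I*√224185385/1745 ≈ 60.063*I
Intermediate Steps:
s(W, X) = 2*X/(W + X) (s(W, X) = (X + X)/(W + X) = (2*X)/(W + X) = 2*X/(W + X))
√(-3611 + (1879 - 640)/(358 + s(25, 43))) = √(-3611 + (1879 - 640)/(358 + 2*43/(25 + 43))) = √(-3611 + 1239/(358 + 2*43/68)) = √(-3611 + 1239/(358 + 2*43*(1/68))) = √(-3611 + 1239/(358 + 43/34)) = √(-3611 + 1239/(12215/34)) = √(-3611 + 1239*(34/12215)) = √(-3611 + 6018/1745) = √(-6295177/1745) = 7*I*√224185385/1745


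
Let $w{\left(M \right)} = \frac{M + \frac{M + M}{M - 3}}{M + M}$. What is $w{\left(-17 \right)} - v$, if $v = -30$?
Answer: $\frac{609}{20} \approx 30.45$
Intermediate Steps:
$w{\left(M \right)} = \frac{M + \frac{2 M}{-3 + M}}{2 M}$
$w{\left(-17 \right)} - v = \frac{-1 - 17}{2 \left(-3 - 17\right)} - -30 = \frac{1}{2} \frac{1}{-20} \left(-18\right) + 30 = \frac{1}{2} \left(- \frac{1}{20}\right) \left(-18\right) + 30 = \frac{9}{20} + 30 = \frac{609}{20}$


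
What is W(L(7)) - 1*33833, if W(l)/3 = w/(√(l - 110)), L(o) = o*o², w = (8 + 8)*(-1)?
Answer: -33833 - 48*√233/233 ≈ -33836.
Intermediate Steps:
w = -16 (w = 16*(-1) = -16)
L(o) = o³
W(l) = -48/√(-110 + l) (W(l) = 3*(-16/√(l - 110)) = 3*(-16/√(-110 + l)) = -48/√(-110 + l))
W(L(7)) - 1*33833 = -48/√(-110 + 7³) - 1*33833 = -48/√(-110 + 343) - 33833 = -48*√233/233 - 33833 = -33833 - 48*√233/233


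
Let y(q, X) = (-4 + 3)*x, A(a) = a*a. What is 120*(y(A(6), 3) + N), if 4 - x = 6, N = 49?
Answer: 6120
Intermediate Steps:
A(a) = a²
x = -2 (x = 4 - 1*6 = 4 - 6 = -2)
y(q, X) = 2 (y(q, X) = (-4 + 3)*(-2) = -1*(-2) = 2)
120*(y(A(6), 3) + N) = 120*(2 + 49) = 120*51 = 6120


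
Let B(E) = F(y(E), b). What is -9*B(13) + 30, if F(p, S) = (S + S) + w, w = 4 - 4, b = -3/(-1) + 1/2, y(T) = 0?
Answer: -33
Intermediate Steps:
b = 7/2 (b = -3*(-1) + 1*(½) = 3 + ½ = 7/2 ≈ 3.5000)
w = 0
F(p, S) = 2*S (F(p, S) = (S + S) + 0 = 2*S + 0 = 2*S)
B(E) = 7 (B(E) = 2*(7/2) = 7)
-9*B(13) + 30 = -9*7 + 30 = -63 + 30 = -33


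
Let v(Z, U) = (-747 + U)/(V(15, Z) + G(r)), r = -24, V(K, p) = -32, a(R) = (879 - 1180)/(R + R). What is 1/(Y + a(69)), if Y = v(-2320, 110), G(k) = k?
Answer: 552/5075 ≈ 0.10877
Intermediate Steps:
a(R) = -301/(2*R) (a(R) = -301*1/(2*R) = -301/(2*R))
v(Z, U) = 747/56 - U/56 (v(Z, U) = (-747 + U)/(-32 - 24) = (-747 + U)/(-56) = (-747 + U)*(-1/56) = 747/56 - U/56)
Y = 91/8 (Y = 747/56 - 1/56*110 = 747/56 - 55/28 = 91/8 ≈ 11.375)
1/(Y + a(69)) = 1/(91/8 - 301/2/69) = 1/(91/8 - 301/2*1/69) = 1/(91/8 - 301/138) = 1/(5075/552) = 552/5075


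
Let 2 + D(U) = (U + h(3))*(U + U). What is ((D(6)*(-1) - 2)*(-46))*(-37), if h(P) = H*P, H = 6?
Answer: -490176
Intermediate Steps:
h(P) = 6*P
D(U) = -2 + 2*U*(18 + U) (D(U) = -2 + (U + 6*3)*(U + U) = -2 + (U + 18)*(2*U) = -2 + (18 + U)*(2*U) = -2 + 2*U*(18 + U))
((D(6)*(-1) - 2)*(-46))*(-37) = (((-2 + 2*6² + 36*6)*(-1) - 2)*(-46))*(-37) = (((-2 + 2*36 + 216)*(-1) - 2)*(-46))*(-37) = (((-2 + 72 + 216)*(-1) - 2)*(-46))*(-37) = ((286*(-1) - 2)*(-46))*(-37) = ((-286 - 2)*(-46))*(-37) = -288*(-46)*(-37) = 13248*(-37) = -490176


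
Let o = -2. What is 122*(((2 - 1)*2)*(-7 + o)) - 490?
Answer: -2686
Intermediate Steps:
122*(((2 - 1)*2)*(-7 + o)) - 490 = 122*(((2 - 1)*2)*(-7 - 2)) - 490 = 122*((1*2)*(-9)) - 490 = 122*(2*(-9)) - 490 = 122*(-18) - 490 = -2196 - 490 = -2686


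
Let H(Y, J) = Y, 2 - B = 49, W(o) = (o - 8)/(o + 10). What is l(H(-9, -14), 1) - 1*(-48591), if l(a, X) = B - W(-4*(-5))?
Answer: 242718/5 ≈ 48544.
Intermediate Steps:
W(o) = (-8 + o)/(10 + o)
B = -47 (B = 2 - 1*49 = 2 - 49 = -47)
l(a, X) = -237/5 (l(a, X) = -47 - (-8 - 4*(-5))/(10 - 4*(-5)) = -47 - (-8 + 20)/(10 + 20) = -47 - 12/30 = -47 - 1*⅖ = -47 - ⅖ = -237/5)
l(H(-9, -14), 1) - 1*(-48591) = -237/5 - 1*(-48591) = -237/5 + 48591 = 242718/5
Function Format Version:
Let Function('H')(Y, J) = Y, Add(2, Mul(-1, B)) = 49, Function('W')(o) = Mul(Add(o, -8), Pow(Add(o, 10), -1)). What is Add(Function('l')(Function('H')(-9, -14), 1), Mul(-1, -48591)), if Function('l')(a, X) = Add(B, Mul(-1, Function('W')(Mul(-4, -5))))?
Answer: Rational(242718, 5) ≈ 48544.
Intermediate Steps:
Function('W')(o) = Mul(Pow(Add(10, o), -1), Add(-8, o)) (Function('W')(o) = Mul(Add(-8, o), Pow(Add(10, o), -1)) = Mul(Pow(Add(10, o), -1), Add(-8, o)))
B = -47 (B = Add(2, Mul(-1, 49)) = Add(2, -49) = -47)
Function('l')(a, X) = Rational(-237, 5) (Function('l')(a, X) = Add(-47, Mul(-1, Mul(Pow(Add(10, Mul(-4, -5)), -1), Add(-8, Mul(-4, -5))))) = Add(-47, Mul(-1, Mul(Pow(Add(10, 20), -1), Add(-8, 20)))) = Add(-47, Mul(-1, Mul(Pow(30, -1), 12))) = Add(-47, Mul(-1, Mul(Rational(1, 30), 12))) = Add(-47, Mul(-1, Rational(2, 5))) = Add(-47, Rational(-2, 5)) = Rational(-237, 5))
Add(Function('l')(Function('H')(-9, -14), 1), Mul(-1, -48591)) = Add(Rational(-237, 5), Mul(-1, -48591)) = Add(Rational(-237, 5), 48591) = Rational(242718, 5)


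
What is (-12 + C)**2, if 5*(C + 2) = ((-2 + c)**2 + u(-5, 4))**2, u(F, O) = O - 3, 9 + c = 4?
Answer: 236196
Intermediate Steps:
c = -5 (c = -9 + 4 = -5)
u(F, O) = -3 + O
C = 498 (C = -2 + ((-2 - 5)**2 + (-3 + 4))**2/5 = -2 + ((-7)**2 + 1)**2/5 = -2 + (49 + 1)**2/5 = -2 + (1/5)*50**2 = -2 + (1/5)*2500 = -2 + 500 = 498)
(-12 + C)**2 = (-12 + 498)**2 = 486**2 = 236196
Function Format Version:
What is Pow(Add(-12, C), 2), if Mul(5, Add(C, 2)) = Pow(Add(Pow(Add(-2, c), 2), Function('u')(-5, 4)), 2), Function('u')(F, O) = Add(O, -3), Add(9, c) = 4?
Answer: 236196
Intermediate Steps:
c = -5 (c = Add(-9, 4) = -5)
Function('u')(F, O) = Add(-3, O)
C = 498 (C = Add(-2, Mul(Rational(1, 5), Pow(Add(Pow(Add(-2, -5), 2), Add(-3, 4)), 2))) = Add(-2, Mul(Rational(1, 5), Pow(Add(Pow(-7, 2), 1), 2))) = Add(-2, Mul(Rational(1, 5), Pow(Add(49, 1), 2))) = Add(-2, Mul(Rational(1, 5), Pow(50, 2))) = Add(-2, Mul(Rational(1, 5), 2500)) = Add(-2, 500) = 498)
Pow(Add(-12, C), 2) = Pow(Add(-12, 498), 2) = Pow(486, 2) = 236196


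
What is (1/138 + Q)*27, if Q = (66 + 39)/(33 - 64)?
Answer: -130131/1426 ≈ -91.256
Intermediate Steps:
Q = -105/31 (Q = 105/(-31) = 105*(-1/31) = -105/31 ≈ -3.3871)
(1/138 + Q)*27 = (1/138 - 105/31)*27 = -14459/4278*27 = -130131/1426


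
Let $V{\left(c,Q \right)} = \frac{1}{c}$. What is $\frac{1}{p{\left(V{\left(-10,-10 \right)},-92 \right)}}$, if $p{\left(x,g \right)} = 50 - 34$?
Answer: $\frac{1}{16} \approx 0.0625$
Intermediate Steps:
$p{\left(x,g \right)} = 16$ ($p{\left(x,g \right)} = 50 - 34 = 16$)
$\frac{1}{p{\left(V{\left(-10,-10 \right)},-92 \right)}} = \frac{1}{16}$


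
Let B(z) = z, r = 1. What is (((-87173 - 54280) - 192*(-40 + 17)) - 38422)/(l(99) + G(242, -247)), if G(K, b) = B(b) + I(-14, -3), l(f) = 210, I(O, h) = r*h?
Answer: 175459/40 ≈ 4386.5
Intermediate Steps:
I(O, h) = h (I(O, h) = 1*h = h)
G(K, b) = -3 + b (G(K, b) = b - 3 = -3 + b)
(((-87173 - 54280) - 192*(-40 + 17)) - 38422)/(l(99) + G(242, -247)) = (((-87173 - 54280) - 192*(-40 + 17)) - 38422)/(210 + (-3 - 247)) = ((-141453 - 192*(-23)) - 38422)/(210 - 250) = ((-141453 + 4416) - 38422)/(-40) = (-137037 - 38422)*(-1/40) = -175459*(-1/40) = 175459/40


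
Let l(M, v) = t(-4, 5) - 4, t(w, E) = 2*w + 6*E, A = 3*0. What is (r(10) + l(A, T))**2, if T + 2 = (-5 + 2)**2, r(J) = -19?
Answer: 1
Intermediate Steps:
A = 0
T = 7 (T = -2 + (-5 + 2)**2 = -2 + (-3)**2 = -2 + 9 = 7)
l(M, v) = 18 (l(M, v) = (2*(-4) + 6*5) - 4 = (-8 + 30) - 4 = 22 - 4 = 18)
(r(10) + l(A, T))**2 = (-19 + 18)**2 = (-1)**2 = 1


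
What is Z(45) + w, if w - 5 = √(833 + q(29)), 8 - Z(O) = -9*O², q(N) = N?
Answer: 18238 + √862 ≈ 18267.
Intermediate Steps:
Z(O) = 8 + 9*O² (Z(O) = 8 - (-9)*O² = 8 + 9*O²)
w = 5 + √862 (w = 5 + √(833 + 29) = 5 + √862 ≈ 34.360)
Z(45) + w = (8 + 9*45²) + (5 + √862) = (8 + 9*2025) + (5 + √862) = (8 + 18225) + (5 + √862) = 18233 + (5 + √862) = 18238 + √862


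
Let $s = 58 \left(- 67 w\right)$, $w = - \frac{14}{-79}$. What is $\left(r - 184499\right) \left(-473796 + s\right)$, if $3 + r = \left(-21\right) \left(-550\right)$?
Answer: $\frac{6482982578176}{79} \approx 8.2063 \cdot 10^{10}$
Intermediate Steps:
$w = \frac{14}{79}$ ($w = \left(-14\right) \left(- \frac{1}{79}\right) = \frac{14}{79} \approx 0.17722$)
$s = - \frac{54404}{79}$ ($s = 58 \left(\left(-67\right) \frac{14}{79}\right) = 58 \left(- \frac{938}{79}\right) = - \frac{54404}{79} \approx -688.66$)
$r = 11547$ ($r = -3 - -11550 = -3 + 11550 = 11547$)
$\left(r - 184499\right) \left(-473796 + s\right) = \left(11547 - 184499\right) \left(-473796 - \frac{54404}{79}\right) = \left(-172952\right) \left(- \frac{37484288}{79}\right) = \frac{6482982578176}{79}$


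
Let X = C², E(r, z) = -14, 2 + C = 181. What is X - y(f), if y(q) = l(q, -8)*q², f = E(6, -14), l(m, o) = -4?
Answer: 32825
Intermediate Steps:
C = 179 (C = -2 + 181 = 179)
f = -14
X = 32041 (X = 179² = 32041)
y(q) = -4*q²
X - y(f) = 32041 - (-4)*(-14)² = 32041 - (-4)*196 = 32041 - 1*(-784) = 32041 + 784 = 32825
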